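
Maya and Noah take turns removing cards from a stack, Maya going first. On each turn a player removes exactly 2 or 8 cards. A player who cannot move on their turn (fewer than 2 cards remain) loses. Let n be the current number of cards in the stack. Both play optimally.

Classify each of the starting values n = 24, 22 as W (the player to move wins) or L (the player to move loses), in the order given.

Positions with no move are L. A position that does have a move is losing for the player to move precisely when every available move leads to a winning position for the opponent. Fill in the labels:
n=0: no move → L
n=1: no move → L
n=2: reaches L-position 0 → W
n=3: reaches L-position 1 → W
n=4: only reaches 2(W), which is W → L
n=5: only reaches 3(W), which is W → L
n=6: reaches L-position 4 → W
n=7: reaches L-position 5 → W
n=8: reaches L-position 0 → W
n=9: reaches L-position 1 → W
n=10: only reaches 8(W), 2(W), all W → L
n=11: only reaches 9(W), 3(W), all W → L
n=12: reaches L-position 10 → W
n=13: reaches L-position 11 → W
n=14: only reaches 12(W), 6(W), all W → L
n=15: only reaches 13(W), 7(W), all W → L
n=16: reaches L-position 14 → W
n=17: reaches L-position 15 → W
n=18: reaches L-position 10 → W
n=19: reaches L-position 11 → W
n=20: only reaches 18(W), 12(W), all W → L
n=21: only reaches 19(W), 13(W), all W → L
n=22: reaches L-position 20 → W
n=23: reaches L-position 21 → W
n=24: only reaches 22(W), 16(W), all W → L

24: L, 22: W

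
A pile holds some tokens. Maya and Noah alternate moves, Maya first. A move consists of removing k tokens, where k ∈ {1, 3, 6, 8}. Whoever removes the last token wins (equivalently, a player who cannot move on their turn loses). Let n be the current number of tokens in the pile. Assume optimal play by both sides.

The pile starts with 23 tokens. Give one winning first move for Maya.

Remove 1, leaving 22.

Compute win/loss labels from the base case upward. A position with no move is L. Any other position is W if it can reach an L in one move, else L.
n=0: no move → L
n=1: →0(L), so W
n=2: →1(W) only, which is W, so L
n=3: →2(L), so W
n=4: →3(W), 1(W) — all W, so L
n=5: →4(L), so W
n=6: →0(L), so W
n=7: →4(L), so W
n=8: →2(L), so W
n=9: →8(W), 6(W), 3(W), 1(W) — all W, so L
n=10: →9(L), so W
n=11: →10(W), 8(W), 5(W), 3(W) — all W, so L
n=12: →11(L), so W
n=13: →12(W), 10(W), 7(W), 5(W) — all W, so L
n=14: →13(L), so W
n=15: →9(L), so W
n=16: →13(L), so W
n=17: →11(L), so W
n=18: →17(W), 15(W), 12(W), 10(W) — all W, so L
n=19: →18(L), so W
n=20: →19(W), 17(W), 14(W), 12(W) — all W, so L
n=21: →20(L), so W
n=22: →21(W), 19(W), 16(W), 14(W) — all W, so L
n=23: →22(L), so W
From 23, the L positions reachable in one move are: 22, 20. Any move reaching one of these is winning.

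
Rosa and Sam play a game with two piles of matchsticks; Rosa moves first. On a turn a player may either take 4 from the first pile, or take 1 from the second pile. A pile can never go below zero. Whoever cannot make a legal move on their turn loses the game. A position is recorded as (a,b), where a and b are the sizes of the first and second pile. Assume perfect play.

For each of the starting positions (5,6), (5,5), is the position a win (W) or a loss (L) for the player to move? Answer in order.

Compute win/loss labels from the base case upward. A position with no move is L. Any other position is W if it can reach an L in one move, else L.
No move ever increases a pile, so every position that can arise here has a ≤ 5 and b ≤ 6; it is enough to label the cells with 0 ≤ a ≤ 5 and 0 ≤ b ≤ 6.
Every move lowers a or b (never raises either), so fill the grid row by row in increasing a, and left to right within a row: each cell's successors are then already labelled.
      b=0  b=1  b=2  b=3  b=4  b=5  b=6
a=0:    L    W    L    W    L    W    L
a=1:    L    W    L    W    L    W    L
a=2:    L    W    L    W    L    W    L
a=3:    L    W    L    W    L    W    L
a=4:    W    L    W    L    W    L    W
a=5:    W    L    W    L    W    L    W
Cells with no legal move (terminal, hence L): (0,0), (1,0), (2,0), (3,0).
The remaining L cells, each justified by listing all of its moves:
(0,2): only reaches (0,1)(W), which is W → L
(0,4): only reaches (0,3)(W), which is W → L
(0,6): only reaches (0,5)(W), which is W → L
(1,2): only reaches (1,1)(W), which is W → L
(1,4): only reaches (1,3)(W), which is W → L
(1,6): only reaches (1,5)(W), which is W → L
(2,2): only reaches (2,1)(W), which is W → L
(2,4): only reaches (2,3)(W), which is W → L
(2,6): only reaches (2,5)(W), which is W → L
(3,2): only reaches (3,1)(W), which is W → L
(3,4): only reaches (3,3)(W), which is W → L
(3,6): only reaches (3,5)(W), which is W → L
(4,1): only reaches (0,1)(W), (4,0)(W), all W → L
(4,3): only reaches (0,3)(W), (4,2)(W), all W → L
(4,5): only reaches (0,5)(W), (4,4)(W), all W → L
(5,1): only reaches (1,1)(W), (5,0)(W), all W → L
(5,3): only reaches (1,3)(W), (5,2)(W), all W → L
(5,5): only reaches (1,5)(W), (5,4)(W), all W → L
Every other cell has at least one move into one of the L cells above, so it is W.
(5,6): the move to (1,6) reaches an L cell, so W
(5,5): one of the L cells justified above, so L

(5,6): W, (5,5): L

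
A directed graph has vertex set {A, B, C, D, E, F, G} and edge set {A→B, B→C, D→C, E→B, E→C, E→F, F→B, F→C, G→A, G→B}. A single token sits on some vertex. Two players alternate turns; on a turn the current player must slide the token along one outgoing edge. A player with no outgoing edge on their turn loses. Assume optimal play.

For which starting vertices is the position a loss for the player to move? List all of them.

A, C

Classify positions by backward induction: terminal positions (no move available) are L. From any other position, the mover wins iff some move reaches an L.
Every edge goes from a vertex to one that appears earlier in the order C, B, F, E, D, A, G, so processing vertices in that order labels each vertex after all of its successors.
C: no outgoing edge → L
B: can move to C, which is L ⇒ W
F: can move to C, which is L ⇒ W
E: can move to C, which is L ⇒ W
D: can move to C, which is L ⇒ W
A: the only move is to B(W), a W ⇒ L
G: can move to A, which is L ⇒ W
The losing starting vertices are exactly the entries labelled L in this table (2 of them).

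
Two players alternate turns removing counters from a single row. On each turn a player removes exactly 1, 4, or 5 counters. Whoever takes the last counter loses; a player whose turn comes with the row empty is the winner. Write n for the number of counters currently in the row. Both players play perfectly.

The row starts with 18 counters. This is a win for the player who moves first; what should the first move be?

Remove 1, leaving 17.

Compute win/loss labels from the base case upward. A position with no move is W. Any other position is W if it can reach an L in one move, else L.
n=0: no move; the opponent has just taken the last counter and therefore loses → W
n=1: only reaches 0(W), which is W → L
n=2: reaches L-position 1 → W
n=3: only reaches 2(W), which is W → L
n=4: reaches L-position 3 → W
n=5: reaches L-position 1 → W
n=6: reaches L-position 1 → W
n=7: reaches L-position 3 → W
n=8: reaches L-position 3 → W
n=9: only reaches 8(W), 5(W), 4(W), all W → L
n=10: reaches L-position 9 → W
n=11: only reaches 10(W), 7(W), 6(W), all W → L
n=12: reaches L-position 11 → W
n=13: reaches L-position 9 → W
n=14: reaches L-position 9 → W
n=15: reaches L-position 11 → W
n=16: reaches L-position 11 → W
n=17: only reaches 16(W), 13(W), 12(W), all W → L
n=18: reaches L-position 17 → W
From 18, the L positions reachable in one move are: 17.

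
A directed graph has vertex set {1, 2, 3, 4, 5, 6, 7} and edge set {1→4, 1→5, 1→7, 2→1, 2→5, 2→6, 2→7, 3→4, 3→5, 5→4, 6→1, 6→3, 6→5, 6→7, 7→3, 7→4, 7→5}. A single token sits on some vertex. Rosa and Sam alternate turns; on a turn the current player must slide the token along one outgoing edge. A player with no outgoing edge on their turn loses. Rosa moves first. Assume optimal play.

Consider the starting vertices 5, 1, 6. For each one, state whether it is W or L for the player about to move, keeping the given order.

5: W, 1: W, 6: L

Build the W/L table. Terminal = L. A non-terminal position is W if it has a move to some L; otherwise it is L.
Every edge goes from a vertex to one that appears earlier in the order 4, 5, 3, 7, 1, 6, 2, so processing vertices in that order labels each vertex after all of its successors.
4: no outgoing edge → L
5: reaches L-position 4 → W
3: reaches L-position 4 → W
7: reaches L-position 4 → W
1: reaches L-position 4 → W
6: only reaches 1(W), 7(W), 3(W), 5(W), all W → L
2: reaches L-position 6 → W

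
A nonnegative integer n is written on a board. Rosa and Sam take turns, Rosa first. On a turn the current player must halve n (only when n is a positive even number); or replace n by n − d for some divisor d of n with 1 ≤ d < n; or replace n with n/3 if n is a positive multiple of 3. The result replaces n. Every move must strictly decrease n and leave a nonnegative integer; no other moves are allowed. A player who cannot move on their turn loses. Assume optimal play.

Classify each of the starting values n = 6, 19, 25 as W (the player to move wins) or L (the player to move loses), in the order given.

6: W, 19: L, 25: L

Positions with no move are L. A position that does have a move is losing for the player to move precisely when every available move leads to a winning position for the opponent. Fill in the labels:
n=0: no move → L
n=1: no move → L
n=2: reaches L-position 1 → W
n=3: reaches L-position 1 → W
n=4: only reaches 2(W), 3(W), all W → L
n=5: reaches L-position 4 → W
n=6: reaches L-position 4 → W
n=7: only reaches 6(W), which is W → L
n=8: reaches L-position 4 → W
n=9: only reaches 3(W), 6(W), 8(W), all W → L
n=10: reaches L-position 9 → W
n=11: only reaches 10(W), which is W → L
n=12: reaches L-position 4 → W
n=13: only reaches 12(W), which is W → L
n=14: reaches L-position 7 → W
n=15: only reaches 5(W), 10(W), 12(W), 14(W), all W → L
n=16: reaches L-position 15 → W
n=17: only reaches 16(W), which is W → L
n=18: reaches L-position 9 → W
n=19: only reaches 18(W), which is W → L
n=20: reaches L-position 15 → W
n=21: reaches L-position 7 → W
n=22: reaches L-position 11 → W
n=23: only reaches 22(W), which is W → L
n=24: reaches L-position 23 → W
n=25: only reaches 20(W), 24(W), all W → L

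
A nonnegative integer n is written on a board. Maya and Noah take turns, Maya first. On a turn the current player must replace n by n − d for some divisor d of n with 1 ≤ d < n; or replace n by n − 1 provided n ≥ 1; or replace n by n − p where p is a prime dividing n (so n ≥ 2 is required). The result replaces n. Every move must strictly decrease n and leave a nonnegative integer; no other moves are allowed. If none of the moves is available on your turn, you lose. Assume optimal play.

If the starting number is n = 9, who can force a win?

Work bottom-up. With no move the player to move loses. Otherwise the position is W if at least one move leads to an L position for the opponent, and L if every move leads to a W.
n=0: no move → L
n=1: W (go to 0, an L position)
n=2: W (go to 0, an L position)
n=3: W (go to 0, an L position)
n=4: L (options 2(W), 3(W) are all W)
n=5: W (go to 0, an L position)
n=6: W (go to 4, an L position)
n=7: W (go to 0, an L position)
n=8: W (go to 4, an L position)
n=9: L (options 6(W), 8(W) are all W)
Every move from 9 reaches a W position, so the mover loses.

Noah wins.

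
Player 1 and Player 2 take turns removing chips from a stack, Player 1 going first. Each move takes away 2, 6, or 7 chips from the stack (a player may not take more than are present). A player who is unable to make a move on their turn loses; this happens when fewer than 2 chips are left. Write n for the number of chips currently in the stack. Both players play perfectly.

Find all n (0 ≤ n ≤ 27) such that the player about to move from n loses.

Classify positions by backward induction: terminal positions (no move available) are L. From any other position, the mover wins iff some move reaches an L.
n=0: no move → L
n=1: no move → L
n=2: W (go to 0, an L position)
n=3: W (go to 1, an L position)
n=4: L (sole option 2(W) is W)
n=5: L (sole option 3(W) is W)
n=6: W (go to 4, an L position)
n=7: W (go to 5, an L position)
n=8: W (go to 1, an L position)
n=9: L (options 7(W), 3(W), 2(W) are all W)
n=10: W (go to 4, an L position)
n=11: W (go to 9, an L position)
n=12: W (go to 5, an L position)
n=13: L (options 11(W), 7(W), 6(W) are all W)
n=14: L (options 12(W), 8(W), 7(W) are all W)
n=15: W (go to 13, an L position)
n=16: W (go to 14, an L position)
n=17: L (options 15(W), 11(W), 10(W) are all W)
n=18: L (options 16(W), 12(W), 11(W) are all W)
n=19: W (go to 17, an L position)
n=20: W (go to 18, an L position)
n=21: W (go to 14, an L position)
n=22: L (options 20(W), 16(W), 15(W) are all W)
n=23: W (go to 17, an L position)
n=24: W (go to 22, an L position)
n=25: W (go to 18, an L position)
n=26: L (options 24(W), 20(W), 19(W) are all W)
n=27: L (options 25(W), 21(W), 20(W) are all W)
Reading off the rows marked L gives the requested list; there are 12 such values of n.

0, 1, 4, 5, 9, 13, 14, 17, 18, 22, 26, 27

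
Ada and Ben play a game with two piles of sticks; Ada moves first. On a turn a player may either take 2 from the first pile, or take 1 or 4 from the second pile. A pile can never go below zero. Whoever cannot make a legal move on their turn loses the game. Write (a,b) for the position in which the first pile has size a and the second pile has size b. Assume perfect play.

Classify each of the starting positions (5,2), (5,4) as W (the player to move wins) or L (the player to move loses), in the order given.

(5,2): L, (5,4): W

Use the standard recursion: the mover loses at a terminal position; elsewhere, the mover wins exactly when some move hands the opponent an L position.
No move ever increases a pile, so every position that can arise here has a ≤ 5 and b ≤ 4; it is enough to label the cells with 0 ≤ a ≤ 5 and 0 ≤ b ≤ 4.
Every move lowers a or b (never raises either), so fill the grid row by row in increasing a, and left to right within a row: each cell's successors are then already labelled.
      b=0  b=1  b=2  b=3  b=4
a=0:    L    W    L    W    W
a=1:    L    W    L    W    W
a=2:    W    L    W    L    W
a=3:    W    L    W    L    W
a=4:    L    W    L    W    W
a=5:    L    W    L    W    W
Cells with no legal move (terminal, hence L): (0,0), (1,0).
The remaining L cells, each justified by listing all of its moves:
(0,2): →(0,1)(W) only, which is W, so L
(1,2): →(1,1)(W) only, which is W, so L
(2,1): →(0,1)(W), (2,0)(W) — all W, so L
(2,3): →(0,3)(W), (2,2)(W) — all W, so L
(3,1): →(1,1)(W), (3,0)(W) — all W, so L
(3,3): →(1,3)(W), (3,2)(W) — all W, so L
(4,0): →(2,0)(W) only, which is W, so L
(4,2): →(2,2)(W), (4,1)(W) — all W, so L
(5,0): →(3,0)(W) only, which is W, so L
(5,2): →(3,2)(W), (5,1)(W) — all W, so L
Every other cell has at least one move into one of the L cells above, so it is W.
(5,2): one of the L cells justified above, so L
(5,4): the move to (5,0) reaches an L cell, so W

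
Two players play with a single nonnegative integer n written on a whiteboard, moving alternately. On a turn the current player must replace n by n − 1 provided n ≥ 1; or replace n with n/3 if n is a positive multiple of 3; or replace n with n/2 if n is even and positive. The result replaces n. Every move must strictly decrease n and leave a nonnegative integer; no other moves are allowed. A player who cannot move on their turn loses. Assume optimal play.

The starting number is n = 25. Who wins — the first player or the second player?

The second player wins.

Positions with no move are L. A position that does have a move is losing for the player to move precisely when every available move leads to a winning position for the opponent. Fill in the labels:
n=0: no move → L
n=1: W (go to 0, an L position)
n=2: L (sole option 1(W) is W)
n=3: W (go to 2, an L position)
n=4: W (go to 2, an L position)
n=5: L (sole option 4(W) is W)
n=6: W (go to 2, an L position)
n=7: L (sole option 6(W) is W)
n=8: W (go to 7, an L position)
n=9: L (options 3(W), 8(W) are all W)
n=10: W (go to 5, an L position)
n=11: L (sole option 10(W) is W)
n=12: W (go to 11, an L position)
n=13: L (sole option 12(W) is W)
n=14: W (go to 7, an L position)
n=15: W (go to 5, an L position)
n=16: L (options 8(W), 15(W) are all W)
n=17: W (go to 16, an L position)
n=18: W (go to 9, an L position)
n=19: L (sole option 18(W) is W)
n=20: W (go to 19, an L position)
n=21: W (go to 7, an L position)
n=22: W (go to 11, an L position)
n=23: L (sole option 22(W) is W)
n=24: W (go to 23, an L position)
n=25: L (sole option 24(W) is W)
Every move from 25 reaches a W position, so the mover loses.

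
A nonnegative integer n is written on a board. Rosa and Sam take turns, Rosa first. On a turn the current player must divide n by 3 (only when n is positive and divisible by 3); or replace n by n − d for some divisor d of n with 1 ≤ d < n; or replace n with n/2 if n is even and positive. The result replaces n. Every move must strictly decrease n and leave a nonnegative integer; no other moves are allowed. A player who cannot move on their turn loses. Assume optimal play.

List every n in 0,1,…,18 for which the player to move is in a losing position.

0, 1, 4, 7, 9, 11, 13, 15, 17

Build the W/L table. Terminal = L. A non-terminal position is W if it has a move to some L; otherwise it is L.
n=0: no move → L
n=1: no move → L
n=2: reaches L-position 1 → W
n=3: reaches L-position 1 → W
n=4: only reaches 2(W), 3(W), all W → L
n=5: reaches L-position 4 → W
n=6: reaches L-position 4 → W
n=7: only reaches 6(W), which is W → L
n=8: reaches L-position 4 → W
n=9: only reaches 3(W), 6(W), 8(W), all W → L
n=10: reaches L-position 9 → W
n=11: only reaches 10(W), which is W → L
n=12: reaches L-position 4 → W
n=13: only reaches 12(W), which is W → L
n=14: reaches L-position 7 → W
n=15: only reaches 5(W), 10(W), 12(W), 14(W), all W → L
n=16: reaches L-position 15 → W
n=17: only reaches 16(W), which is W → L
n=18: reaches L-position 9 → W
The losing starting values of n are exactly the entries labelled L in this table (9 of them).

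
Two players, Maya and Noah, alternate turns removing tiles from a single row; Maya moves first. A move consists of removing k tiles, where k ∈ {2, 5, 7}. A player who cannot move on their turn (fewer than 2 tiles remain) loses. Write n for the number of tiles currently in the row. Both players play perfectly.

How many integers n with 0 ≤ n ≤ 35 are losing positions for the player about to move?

11

Compute win/loss labels from the base case upward. A position with no move is L. Any other position is W if it can reach an L in one move, else L.
n=0: no move → L
n=1: no move → L
n=2: →0(L), so W
n=3: →1(L), so W
n=4: →2(W) only, which is W, so L
n=5: →0(L), so W
n=6: →4(L), so W
n=7: →0(L), so W
n=8: →1(L), so W
n=9: →4(L), so W
n=10: →8(W), 5(W), 3(W) — all W, so L
n=11: →4(L), so W
n=12: →10(L), so W
n=13: →11(W), 8(W), 6(W) — all W, so L
n=14: →12(W), 9(W), 7(W) — all W, so L
n=15: →13(L), so W
n=16: →14(L), so W
n=17: →10(L), so W
n=18: →13(L), so W
n=19: →14(L), so W
n=20: →13(L), so W
n=21: →14(L), so W
n=22: →20(W), 17(W), 15(W) — all W, so L
n=23: →21(W), 18(W), 16(W) — all W, so L
n=24: →22(L), so W
n=25: →23(L), so W
n=26: →24(W), 21(W), 19(W) — all W, so L
n=27: →22(L), so W
n=28: →26(L), so W
n=29: →22(L), so W
n=30: →23(L), so W
n=31: →26(L), so W
n=32: →30(W), 27(W), 25(W) — all W, so L
n=33: →26(L), so W
n=34: →32(L), so W
n=35: →33(W), 30(W), 28(W) — all W, so L
L entries with 0 ≤ n ≤ 35: n = 0, 1, 4, 10, 13, 14, 22, 23, 26, 32, 35; that makes 11.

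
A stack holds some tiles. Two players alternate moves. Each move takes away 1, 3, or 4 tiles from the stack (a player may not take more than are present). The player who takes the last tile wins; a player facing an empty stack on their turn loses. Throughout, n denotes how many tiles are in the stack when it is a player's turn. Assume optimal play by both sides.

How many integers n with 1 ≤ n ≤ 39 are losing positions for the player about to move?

11

Use the standard recursion: the mover loses at a terminal position; elsewhere, the mover wins exactly when some move hands the opponent an L position.
n=0: no move → L
n=1: W (go to 0, an L position)
n=2: L (sole option 1(W) is W)
n=3: W (go to 2, an L position)
n=4: W (go to 0, an L position)
n=5: W (go to 2, an L position)
n=6: W (go to 2, an L position)
n=7: L (options 6(W), 4(W), 3(W) are all W)
n=8: W (go to 7, an L position)
n=9: L (options 8(W), 6(W), 5(W) are all W)
n=10: W (go to 9, an L position)
n=11: W (go to 7, an L position)
n=12: W (go to 9, an L position)
n=13: W (go to 9, an L position)
n=14: L (options 13(W), 11(W), 10(W) are all W)
n=15: W (go to 14, an L position)
n=16: L (options 15(W), 13(W), 12(W) are all W)
n=17: W (go to 16, an L position)
n=18: W (go to 14, an L position)
n=19: W (go to 16, an L position)
n=20: W (go to 16, an L position)
n=21: L (options 20(W), 18(W), 17(W) are all W)
n=22: W (go to 21, an L position)
n=23: L (options 22(W), 20(W), 19(W) are all W)
n=24: W (go to 23, an L position)
n=25: W (go to 21, an L position)
n=26: W (go to 23, an L position)
n=27: W (go to 23, an L position)
n=28: L (options 27(W), 25(W), 24(W) are all W)
n=29: W (go to 28, an L position)
n=30: L (options 29(W), 27(W), 26(W) are all W)
n=31: W (go to 30, an L position)
n=32: W (go to 28, an L position)
n=33: W (go to 30, an L position)
n=34: W (go to 30, an L position)
n=35: L (options 34(W), 32(W), 31(W) are all W)
n=36: W (go to 35, an L position)
n=37: L (options 36(W), 34(W), 33(W) are all W)
n=38: W (go to 37, an L position)
n=39: W (go to 35, an L position)
L entries with 1 ≤ n ≤ 39 (n=0 is outside the asked range and is not counted): n = 2, 7, 9, 14, 16, 21, 23, 28, 30, 35, 37; that makes 11.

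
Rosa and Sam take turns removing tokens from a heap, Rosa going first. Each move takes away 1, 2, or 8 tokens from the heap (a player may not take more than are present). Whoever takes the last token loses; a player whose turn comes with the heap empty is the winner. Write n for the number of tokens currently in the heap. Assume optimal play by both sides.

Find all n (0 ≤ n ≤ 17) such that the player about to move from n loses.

1, 4, 7, 10, 13, 16

Work bottom-up. With no move the player to move wins. Otherwise the position is W if at least one move leads to an L position for the opponent, and L if every move leads to a W.
n=0: no move; the opponent has just taken the last token and therefore loses → W
n=1: L (sole option 0(W) is W)
n=2: W (go to 1, an L position)
n=3: W (go to 1, an L position)
n=4: L (options 3(W), 2(W) are all W)
n=5: W (go to 4, an L position)
n=6: W (go to 4, an L position)
n=7: L (options 6(W), 5(W) are all W)
n=8: W (go to 7, an L position)
n=9: W (go to 7, an L position)
n=10: L (options 9(W), 8(W), 2(W) are all W)
n=11: W (go to 10, an L position)
n=12: W (go to 10, an L position)
n=13: L (options 12(W), 11(W), 5(W) are all W)
n=14: W (go to 13, an L position)
n=15: W (go to 13, an L position)
n=16: L (options 15(W), 14(W), 8(W) are all W)
n=17: W (go to 16, an L position)
The losing starting values of n are exactly the entries labelled L in this table (6 of them).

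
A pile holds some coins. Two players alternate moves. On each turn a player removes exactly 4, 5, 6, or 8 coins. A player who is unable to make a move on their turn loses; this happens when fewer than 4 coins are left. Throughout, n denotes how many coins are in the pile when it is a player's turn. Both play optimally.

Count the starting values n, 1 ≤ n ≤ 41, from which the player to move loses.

15

Classify positions by backward induction: terminal positions (no move available) are L. From any other position, the mover wins iff some move reaches an L.
n=0: no move → L
n=1: no move → L
n=2: no move → L
n=3: no move → L
n=4: can move to 0, which is L ⇒ W
n=5: can move to 1, which is L ⇒ W
n=6: can move to 2, which is L ⇒ W
n=7: can move to 3, which is L ⇒ W
n=8: can move to 3, which is L ⇒ W
n=9: can move to 3, which is L ⇒ W
n=10: can move to 2, which is L ⇒ W
n=11: can move to 3, which is L ⇒ W
n=12: moves to 8(W), 7(W), 6(W), 4(W); every one is W ⇒ L
n=13: moves to 9(W), 8(W), 7(W), 5(W); every one is W ⇒ L
n=14: moves to 10(W), 9(W), 8(W), 6(W); every one is W ⇒ L
n=15: moves to 11(W), 10(W), 9(W), 7(W); every one is W ⇒ L
n=16: can move to 12, which is L ⇒ W
n=17: can move to 13, which is L ⇒ W
n=18: can move to 14, which is L ⇒ W
n=19: can move to 15, which is L ⇒ W
n=20: can move to 15, which is L ⇒ W
n=21: can move to 15, which is L ⇒ W
n=22: can move to 14, which is L ⇒ W
n=23: can move to 15, which is L ⇒ W
n=24: moves to 20(W), 19(W), 18(W), 16(W); every one is W ⇒ L
n=25: moves to 21(W), 20(W), 19(W), 17(W); every one is W ⇒ L
n=26: moves to 22(W), 21(W), 20(W), 18(W); every one is W ⇒ L
n=27: moves to 23(W), 22(W), 21(W), 19(W); every one is W ⇒ L
n=28: can move to 24, which is L ⇒ W
n=29: can move to 25, which is L ⇒ W
n=30: can move to 26, which is L ⇒ W
n=31: can move to 27, which is L ⇒ W
n=32: can move to 27, which is L ⇒ W
n=33: can move to 27, which is L ⇒ W
n=34: can move to 26, which is L ⇒ W
n=35: can move to 27, which is L ⇒ W
n=36: moves to 32(W), 31(W), 30(W), 28(W); every one is W ⇒ L
n=37: moves to 33(W), 32(W), 31(W), 29(W); every one is W ⇒ L
n=38: moves to 34(W), 33(W), 32(W), 30(W); every one is W ⇒ L
n=39: moves to 35(W), 34(W), 33(W), 31(W); every one is W ⇒ L
n=40: can move to 36, which is L ⇒ W
n=41: can move to 37, which is L ⇒ W
L entries with 1 ≤ n ≤ 41 (n=0 is outside the asked range and is not counted): n = 1, 2, 3, 12, 13, 14, 15, 24, 25, 26, 27, 36, 37, 38, 39; that makes 15.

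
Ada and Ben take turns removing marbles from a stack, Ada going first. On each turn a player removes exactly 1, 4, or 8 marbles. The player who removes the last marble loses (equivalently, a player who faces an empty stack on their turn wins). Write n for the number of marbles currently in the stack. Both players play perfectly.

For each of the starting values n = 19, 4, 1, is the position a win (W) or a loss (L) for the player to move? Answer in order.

19: W, 4: W, 1: L

Compute win/loss labels from the base case upward. A position with no move is W. Any other position is W if it can reach an L in one move, else L.
n=0: no move; the opponent has just taken the last marble and therefore loses → W
n=1: the only move is to 0(W), a W ⇒ L
n=2: can move to 1, which is L ⇒ W
n=3: the only move is to 2(W), a W ⇒ L
n=4: can move to 3, which is L ⇒ W
n=5: can move to 1, which is L ⇒ W
n=6: moves to 5(W), 2(W); every one is W ⇒ L
n=7: can move to 6, which is L ⇒ W
n=8: moves to 7(W), 4(W), 0(W); every one is W ⇒ L
n=9: can move to 8, which is L ⇒ W
n=10: can move to 6, which is L ⇒ W
n=11: can move to 3, which is L ⇒ W
n=12: can move to 8, which is L ⇒ W
n=13: moves to 12(W), 9(W), 5(W); every one is W ⇒ L
n=14: can move to 13, which is L ⇒ W
n=15: moves to 14(W), 11(W), 7(W); every one is W ⇒ L
n=16: can move to 15, which is L ⇒ W
n=17: can move to 13, which is L ⇒ W
n=18: moves to 17(W), 14(W), 10(W); every one is W ⇒ L
n=19: can move to 18, which is L ⇒ W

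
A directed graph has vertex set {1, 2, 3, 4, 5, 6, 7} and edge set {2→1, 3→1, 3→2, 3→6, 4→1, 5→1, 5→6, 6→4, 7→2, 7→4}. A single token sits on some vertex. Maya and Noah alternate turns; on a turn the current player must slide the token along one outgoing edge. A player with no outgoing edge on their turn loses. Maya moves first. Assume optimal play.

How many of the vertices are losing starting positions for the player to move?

3

Build the W/L table. Terminal = L. A non-terminal position is W if it has a move to some L; otherwise it is L.
Every edge goes from a vertex to one that appears earlier in the order 1, 2, 4, 6, 5, 3, 7, so processing vertices in that order labels each vertex after all of its successors.
1: no outgoing edge → L
2: →1(L), so W
4: →1(L), so W
6: →4(W) only, which is W, so L
5: →6(L), so W
3: →6(L), so W
7: →4(W), 2(W) — all W, so L
The L vertices are 1, 6, 7; that is 3 in all.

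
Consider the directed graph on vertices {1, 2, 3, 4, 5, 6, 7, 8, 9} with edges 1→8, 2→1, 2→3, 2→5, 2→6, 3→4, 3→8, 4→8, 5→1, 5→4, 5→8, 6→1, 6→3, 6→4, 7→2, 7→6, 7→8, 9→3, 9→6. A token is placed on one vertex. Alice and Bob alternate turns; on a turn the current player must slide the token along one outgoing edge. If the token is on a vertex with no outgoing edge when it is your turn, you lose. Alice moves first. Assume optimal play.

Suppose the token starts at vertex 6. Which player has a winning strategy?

Bob wins.

Work bottom-up. With no move the player to move loses. Otherwise the position is W if at least one move leads to an L position for the opponent, and L if every move leads to a W.
Every edge goes from a vertex to one that appears earlier in the order 8, 1, 4, 3, 5, 6, 9, 2, 7, so processing vertices in that order labels each vertex after all of its successors.
8: no outgoing edge → L
1: →8(L), so W
4: →8(L), so W
3: →8(L), so W
5: →8(L), so W
6: →3(W), 4(W), 1(W) — all W, so L
9: →6(L), so W
2: →6(L), so W
7: →6(L), so W
Every move from 6 reaches a W position, so the mover loses.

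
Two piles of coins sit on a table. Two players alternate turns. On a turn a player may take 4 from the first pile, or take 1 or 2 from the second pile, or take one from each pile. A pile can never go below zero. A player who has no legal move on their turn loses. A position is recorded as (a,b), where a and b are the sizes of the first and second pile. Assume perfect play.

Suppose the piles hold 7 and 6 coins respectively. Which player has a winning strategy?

The first player wins.

Build the W/L table. Terminal = L. A non-terminal position is W if it has a move to some L; otherwise it is L.
No move ever increases a pile, so every position that can arise here has a ≤ 7 and b ≤ 6; it is enough to label the cells with 0 ≤ a ≤ 7 and 0 ≤ b ≤ 6.
Every move lowers a or b (never raises either), so fill the grid row by row in increasing a, and left to right within a row: each cell's successors are then already labelled.
      b=0  b=1  b=2  b=3  b=4  b=5  b=6
a=0:    L    W    W    L    W    W    L
a=1:    L    W    W    L    W    W    L
a=2:    L    W    W    L    W    W    L
a=3:    L    W    W    L    W    W    L
a=4:    W    W    L    W    W    L    W
a=5:    W    L    W    W    L    W    W
a=6:    W    L    W    W    L    W    W
a=7:    W    L    W    W    L    W    W
Cells with no legal move (terminal, hence L): (0,0), (1,0), (2,0), (3,0).
The remaining L cells, each justified by listing all of its moves:
(0,3): →(0,2)(W), (0,1)(W) — all W, so L
(0,6): →(0,5)(W), (0,4)(W) — all W, so L
(1,3): →(1,2)(W), (1,1)(W), (0,2)(W) — all W, so L
(1,6): →(1,5)(W), (1,4)(W), (0,5)(W) — all W, so L
(2,3): →(2,2)(W), (2,1)(W), (1,2)(W) — all W, so L
(2,6): →(2,5)(W), (2,4)(W), (1,5)(W) — all W, so L
(3,3): →(3,2)(W), (3,1)(W), (2,2)(W) — all W, so L
(3,6): →(3,5)(W), (3,4)(W), (2,5)(W) — all W, so L
(4,2): →(0,2)(W), (4,1)(W), (4,0)(W), (3,1)(W) — all W, so L
(4,5): →(0,5)(W), (4,4)(W), (4,3)(W), (3,4)(W) — all W, so L
(5,1): →(1,1)(W), (5,0)(W), (4,0)(W) — all W, so L
(5,4): →(1,4)(W), (5,3)(W), (5,2)(W), (4,3)(W) — all W, so L
(6,1): →(2,1)(W), (6,0)(W), (5,0)(W) — all W, so L
(6,4): →(2,4)(W), (6,3)(W), (6,2)(W), (5,3)(W) — all W, so L
(7,1): →(3,1)(W), (7,0)(W), (6,0)(W) — all W, so L
(7,4): →(3,4)(W), (7,3)(W), (7,2)(W), (6,3)(W) — all W, so L
Every other cell has at least one move into one of the L cells above, so it is W.
The starting position (7,6) is W: the player to move should move to (3,6), handing over an L position.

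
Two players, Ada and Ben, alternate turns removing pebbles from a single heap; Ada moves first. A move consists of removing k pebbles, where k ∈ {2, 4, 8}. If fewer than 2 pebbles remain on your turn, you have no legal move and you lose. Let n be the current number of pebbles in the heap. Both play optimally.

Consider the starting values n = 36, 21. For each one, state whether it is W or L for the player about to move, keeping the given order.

Compute win/loss labels from the base case upward. A position with no move is L. Any other position is W if it can reach an L in one move, else L.
n=0: no move → L
n=1: no move → L
n=2: W (go to 0, an L position)
n=3: W (go to 1, an L position)
n=4: W (go to 0, an L position)
n=5: W (go to 1, an L position)
n=6: L (options 4(W), 2(W) are all W)
n=7: L (options 5(W), 3(W) are all W)
n=8: W (go to 6, an L position)
n=9: W (go to 7, an L position)
n=10: W (go to 6, an L position)
n=11: W (go to 7, an L position)
n=12: L (options 10(W), 8(W), 4(W) are all W)
n=13: L (options 11(W), 9(W), 5(W) are all W)
n=14: W (go to 12, an L position)
n=15: W (go to 13, an L position)
n=16: W (go to 12, an L position)
n=17: W (go to 13, an L position)
n=18: L (options 16(W), 14(W), 10(W) are all W)
n=19: L (options 17(W), 15(W), 11(W) are all W)
n=20: W (go to 18, an L position)
n=21: W (go to 19, an L position)
n=22: W (go to 18, an L position)
n=23: W (go to 19, an L position)
n=24: L (options 22(W), 20(W), 16(W) are all W)
n=25: L (options 23(W), 21(W), 17(W) are all W)
n=26: W (go to 24, an L position)
n=27: W (go to 25, an L position)
n=28: W (go to 24, an L position)
n=29: W (go to 25, an L position)
n=30: L (options 28(W), 26(W), 22(W) are all W)
n=31: L (options 29(W), 27(W), 23(W) are all W)
n=32: W (go to 30, an L position)
n=33: W (go to 31, an L position)
n=34: W (go to 30, an L position)
n=35: W (go to 31, an L position)
n=36: L (options 34(W), 32(W), 28(W) are all W)

36: L, 21: W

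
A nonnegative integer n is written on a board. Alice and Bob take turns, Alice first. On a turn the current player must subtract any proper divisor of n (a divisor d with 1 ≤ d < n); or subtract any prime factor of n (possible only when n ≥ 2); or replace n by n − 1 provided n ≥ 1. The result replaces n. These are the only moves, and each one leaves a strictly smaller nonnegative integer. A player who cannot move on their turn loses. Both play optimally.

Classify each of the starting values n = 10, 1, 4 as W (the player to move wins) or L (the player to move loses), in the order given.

10: W, 1: W, 4: L

Work bottom-up. With no move the player to move loses. Otherwise the position is W if at least one move leads to an L position for the opponent, and L if every move leads to a W.
n=0: no move → L
n=1: reaches L-position 0 → W
n=2: reaches L-position 0 → W
n=3: reaches L-position 0 → W
n=4: only reaches 2(W), 3(W), all W → L
n=5: reaches L-position 0 → W
n=6: reaches L-position 4 → W
n=7: reaches L-position 0 → W
n=8: reaches L-position 4 → W
n=9: only reaches 6(W), 8(W), all W → L
n=10: reaches L-position 9 → W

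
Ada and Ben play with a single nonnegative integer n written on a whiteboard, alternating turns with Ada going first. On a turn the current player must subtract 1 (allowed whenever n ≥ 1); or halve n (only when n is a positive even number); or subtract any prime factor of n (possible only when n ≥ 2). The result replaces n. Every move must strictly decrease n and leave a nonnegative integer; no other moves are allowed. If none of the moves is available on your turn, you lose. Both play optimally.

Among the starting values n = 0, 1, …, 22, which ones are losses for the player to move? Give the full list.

Compute win/loss labels from the base case upward. A position with no move is L. Any other position is W if it can reach an L in one move, else L.
n=0: no move → L
n=1: can move to 0, which is L ⇒ W
n=2: can move to 0, which is L ⇒ W
n=3: can move to 0, which is L ⇒ W
n=4: moves to 2(W), 3(W); every one is W ⇒ L
n=5: can move to 0, which is L ⇒ W
n=6: can move to 4, which is L ⇒ W
n=7: can move to 0, which is L ⇒ W
n=8: can move to 4, which is L ⇒ W
n=9: moves to 6(W), 8(W); every one is W ⇒ L
n=10: can move to 9, which is L ⇒ W
n=11: can move to 0, which is L ⇒ W
n=12: can move to 9, which is L ⇒ W
n=13: can move to 0, which is L ⇒ W
n=14: moves to 7(W), 12(W), 13(W); every one is W ⇒ L
n=15: can move to 14, which is L ⇒ W
n=16: can move to 14, which is L ⇒ W
n=17: can move to 0, which is L ⇒ W
n=18: can move to 9, which is L ⇒ W
n=19: can move to 0, which is L ⇒ W
n=20: moves to 10(W), 15(W), 18(W), 19(W); every one is W ⇒ L
n=21: can move to 14, which is L ⇒ W
n=22: can move to 20, which is L ⇒ W
Reading off the rows marked L gives the requested list; there are 5 such values of n.

0, 4, 9, 14, 20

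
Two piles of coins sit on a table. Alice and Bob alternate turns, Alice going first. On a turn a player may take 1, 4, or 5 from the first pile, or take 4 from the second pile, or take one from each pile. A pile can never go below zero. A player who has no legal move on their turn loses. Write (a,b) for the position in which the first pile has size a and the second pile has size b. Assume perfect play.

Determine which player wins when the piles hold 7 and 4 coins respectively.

Alice wins.

Classify positions by backward induction: terminal positions (no move available) are L. From any other position, the mover wins iff some move reaches an L.
No move ever increases a pile, so every position that can arise here has a ≤ 7 and b ≤ 4; it is enough to label the cells with 0 ≤ a ≤ 7 and 0 ≤ b ≤ 4.
Every move lowers a or b (never raises either), so fill the grid row by row in increasing a, and left to right within a row: each cell's successors are then already labelled.
      b=0  b=1  b=2  b=3  b=4
a=0:    L    L    L    L    W
a=1:    W    W    W    W    W
a=2:    L    L    L    L    W
a=3:    W    W    W    W    W
a=4:    W    W    W    W    L
a=5:    W    W    W    W    W
a=6:    W    W    W    W    L
a=7:    W    W    W    W    W
Cells with no legal move (terminal, hence L): (0,0), (0,1), (0,2), (0,3).
The remaining L cells, each justified by listing all of its moves:
(2,0): →(1,0)(W) only, which is W, so L
(2,1): →(1,1)(W), (1,0)(W) — all W, so L
(2,2): →(1,2)(W), (1,1)(W) — all W, so L
(2,3): →(1,3)(W), (1,2)(W) — all W, so L
(4,4): →(3,4)(W), (0,4)(W), (4,0)(W), (3,3)(W) — all W, so L
(6,4): →(5,4)(W), (2,4)(W), (1,4)(W), (6,0)(W), (5,3)(W) — all W, so L
Every other cell has at least one move into one of the L cells above, so it is W.
From (7,4) Alice can move to (6,4), reaching an L position.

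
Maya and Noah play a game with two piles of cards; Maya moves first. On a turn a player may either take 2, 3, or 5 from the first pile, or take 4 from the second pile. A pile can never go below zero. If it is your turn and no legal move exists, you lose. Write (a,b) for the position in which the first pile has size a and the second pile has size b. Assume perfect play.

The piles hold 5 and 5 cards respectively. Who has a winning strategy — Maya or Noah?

Build the W/L table. Terminal = L. A non-terminal position is W if it has a move to some L; otherwise it is L.
No move ever increases a pile, so every position that can arise here has a ≤ 5 and b ≤ 5; it is enough to label the cells with 0 ≤ a ≤ 5 and 0 ≤ b ≤ 5.
Every move lowers a or b (never raises either), so fill the grid row by row in increasing a, and left to right within a row: each cell's successors are then already labelled.
      b=0  b=1  b=2  b=3  b=4  b=5
a=0:    L    L    L    L    W    W
a=1:    L    L    L    L    W    W
a=2:    W    W    W    W    L    L
a=3:    W    W    W    W    L    L
a=4:    W    W    W    W    W    W
a=5:    W    W    W    W    W    W
Cells with no legal move (terminal, hence L): (0,0), (0,1), (0,2), (0,3), (1,0), (1,1), (1,2), (1,3).
The remaining L cells, each justified by listing all of its moves:
(2,4): →(0,4)(W), (2,0)(W) — all W, so L
(2,5): →(0,5)(W), (2,1)(W) — all W, so L
(3,4): →(1,4)(W), (0,4)(W), (3,0)(W) — all W, so L
(3,5): →(1,5)(W), (0,5)(W), (3,1)(W) — all W, so L
Every other cell has at least one move into one of the L cells above, so it is W.
From (5,5) Maya can move to (3,5), reaching an L position.

Maya wins.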